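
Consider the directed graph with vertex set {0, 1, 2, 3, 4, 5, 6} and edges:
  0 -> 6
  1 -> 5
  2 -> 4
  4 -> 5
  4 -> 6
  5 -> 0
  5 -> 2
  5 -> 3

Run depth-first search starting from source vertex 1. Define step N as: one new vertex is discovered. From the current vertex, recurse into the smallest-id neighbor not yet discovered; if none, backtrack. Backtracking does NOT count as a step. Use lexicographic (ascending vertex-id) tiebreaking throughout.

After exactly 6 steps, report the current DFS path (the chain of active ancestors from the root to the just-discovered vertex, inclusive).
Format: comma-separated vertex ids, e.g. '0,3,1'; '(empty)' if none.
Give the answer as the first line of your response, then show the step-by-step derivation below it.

1,5,2,4

step 1: discover 1; path=1; order=1
step 2: discover 5; path=1>5; order=1,5
step 3: discover 0; path=1>5>0; order=1,5,0
step 4: discover 6; path=1>5>0>6; order=1,5,0,6
step 5: discover 2; path=1>5>2; order=1,5,0,6,2
step 6: discover 4; path=1>5>2>4; order=1,5,0,6,2,4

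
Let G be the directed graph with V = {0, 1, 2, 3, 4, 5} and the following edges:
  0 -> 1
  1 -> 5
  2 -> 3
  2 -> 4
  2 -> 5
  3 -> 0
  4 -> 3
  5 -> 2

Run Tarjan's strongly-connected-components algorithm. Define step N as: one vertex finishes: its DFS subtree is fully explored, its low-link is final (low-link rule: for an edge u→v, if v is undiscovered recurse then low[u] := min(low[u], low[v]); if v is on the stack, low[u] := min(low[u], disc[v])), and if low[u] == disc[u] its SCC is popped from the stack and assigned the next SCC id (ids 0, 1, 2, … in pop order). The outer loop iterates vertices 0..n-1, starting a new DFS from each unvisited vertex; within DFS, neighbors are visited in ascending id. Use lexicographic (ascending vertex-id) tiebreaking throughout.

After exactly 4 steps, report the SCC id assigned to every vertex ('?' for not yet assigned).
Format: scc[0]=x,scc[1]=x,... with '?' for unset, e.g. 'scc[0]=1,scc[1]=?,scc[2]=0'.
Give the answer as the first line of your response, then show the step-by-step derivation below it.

scc[0]=?,scc[1]=?,scc[2]=?,scc[3]=?,scc[4]=?,scc[5]=?

step 1: low=(low[0]=0,low[1]=1,low[2]=3,low[3]=0,low[4]=?,low[5]=2); scc=(scc[0]=?,scc[1]=?,scc[2]=?,scc[3]=?,scc[4]=?,scc[5]=?)
step 2: low=(low[0]=0,low[1]=1,low[2]=0,low[3]=0,low[4]=4,low[5]=2); scc=(scc[0]=?,scc[1]=?,scc[2]=?,scc[3]=?,scc[4]=?,scc[5]=?)
step 3: low=(low[0]=0,low[1]=1,low[2]=0,low[3]=0,low[4]=4,low[5]=2); scc=(scc[0]=?,scc[1]=?,scc[2]=?,scc[3]=?,scc[4]=?,scc[5]=?)
step 4: low=(low[0]=0,low[1]=1,low[2]=0,low[3]=0,low[4]=4,low[5]=0); scc=(scc[0]=?,scc[1]=?,scc[2]=?,scc[3]=?,scc[4]=?,scc[5]=?)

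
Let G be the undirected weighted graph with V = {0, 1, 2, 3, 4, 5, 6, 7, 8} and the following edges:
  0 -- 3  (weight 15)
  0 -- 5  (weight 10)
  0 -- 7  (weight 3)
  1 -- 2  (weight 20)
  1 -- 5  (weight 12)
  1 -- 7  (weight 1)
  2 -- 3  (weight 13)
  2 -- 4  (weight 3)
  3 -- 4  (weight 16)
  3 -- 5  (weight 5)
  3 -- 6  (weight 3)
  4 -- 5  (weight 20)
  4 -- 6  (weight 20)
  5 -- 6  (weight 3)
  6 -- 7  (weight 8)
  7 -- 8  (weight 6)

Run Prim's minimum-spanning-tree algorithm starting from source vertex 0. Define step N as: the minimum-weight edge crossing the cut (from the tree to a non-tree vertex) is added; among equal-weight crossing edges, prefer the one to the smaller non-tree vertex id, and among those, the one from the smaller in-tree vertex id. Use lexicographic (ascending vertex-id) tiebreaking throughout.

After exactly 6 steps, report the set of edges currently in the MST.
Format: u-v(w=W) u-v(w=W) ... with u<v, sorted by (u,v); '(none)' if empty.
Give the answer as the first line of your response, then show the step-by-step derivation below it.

0-7(w=3) 1-7(w=1) 3-6(w=3) 5-6(w=3) 6-7(w=8) 7-8(w=6)

step 1: add edge 0-7 (w=3); MST = {0-7(w=3)}
step 2: add edge 1-7 (w=1); MST = {0-7(w=3) 1-7(w=1)}
step 3: add edge 7-8 (w=6); MST = {0-7(w=3) 1-7(w=1) 7-8(w=6)}
step 4: add edge 6-7 (w=8); MST = {0-7(w=3) 1-7(w=1) 6-7(w=8) 7-8(w=6)}
step 5: add edge 3-6 (w=3); MST = {0-7(w=3) 1-7(w=1) 3-6(w=3) 6-7(w=8) 7-8(w=6)}
step 6: add edge 5-6 (w=3); MST = {0-7(w=3) 1-7(w=1) 3-6(w=3) 5-6(w=3) 6-7(w=8) 7-8(w=6)}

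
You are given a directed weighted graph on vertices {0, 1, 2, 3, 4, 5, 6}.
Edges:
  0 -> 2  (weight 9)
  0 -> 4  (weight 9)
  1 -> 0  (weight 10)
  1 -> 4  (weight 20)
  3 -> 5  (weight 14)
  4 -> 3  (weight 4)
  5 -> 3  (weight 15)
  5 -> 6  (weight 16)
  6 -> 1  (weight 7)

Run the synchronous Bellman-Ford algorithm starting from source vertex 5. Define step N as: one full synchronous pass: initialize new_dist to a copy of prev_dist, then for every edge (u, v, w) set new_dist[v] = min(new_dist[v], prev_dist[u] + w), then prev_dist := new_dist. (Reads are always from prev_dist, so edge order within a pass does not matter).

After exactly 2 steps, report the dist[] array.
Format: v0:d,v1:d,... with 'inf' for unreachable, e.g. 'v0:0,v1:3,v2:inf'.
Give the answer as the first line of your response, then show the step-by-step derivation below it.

v0:inf,v1:23,v2:inf,v3:15,v4:inf,v5:0,v6:16

step 1: dist = v0:inf,v1:inf,v2:inf,v3:15,v4:inf,v5:0,v6:16
step 2: dist = v0:inf,v1:23,v2:inf,v3:15,v4:inf,v5:0,v6:16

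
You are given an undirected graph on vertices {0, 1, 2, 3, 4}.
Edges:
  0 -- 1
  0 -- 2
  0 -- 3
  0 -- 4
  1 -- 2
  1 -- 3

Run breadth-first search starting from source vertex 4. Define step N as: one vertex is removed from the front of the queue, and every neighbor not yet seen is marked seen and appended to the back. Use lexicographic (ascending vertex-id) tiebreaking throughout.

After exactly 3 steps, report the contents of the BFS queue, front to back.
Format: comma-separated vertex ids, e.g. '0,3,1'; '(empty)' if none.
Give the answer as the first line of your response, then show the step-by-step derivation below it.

2,3

step 1: dequeue 4; queue=[0]; order=4
step 2: dequeue 0; queue=[1,2,3]; order=4,0
step 3: dequeue 1; queue=[2,3]; order=4,0,1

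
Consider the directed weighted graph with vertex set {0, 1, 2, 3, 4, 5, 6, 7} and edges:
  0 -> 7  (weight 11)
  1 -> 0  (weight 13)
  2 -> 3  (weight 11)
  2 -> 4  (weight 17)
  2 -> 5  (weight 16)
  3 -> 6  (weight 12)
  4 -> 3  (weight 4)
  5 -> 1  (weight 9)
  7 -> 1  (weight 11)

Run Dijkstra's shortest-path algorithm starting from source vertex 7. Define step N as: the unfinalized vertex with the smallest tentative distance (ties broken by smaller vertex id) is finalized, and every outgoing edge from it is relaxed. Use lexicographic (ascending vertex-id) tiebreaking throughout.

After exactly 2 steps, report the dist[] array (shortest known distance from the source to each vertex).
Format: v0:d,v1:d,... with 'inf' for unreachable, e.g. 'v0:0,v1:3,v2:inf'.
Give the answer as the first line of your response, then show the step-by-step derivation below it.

v0:24,v1:11,v2:inf,v3:inf,v4:inf,v5:inf,v6:inf,v7:0

step 1: dist = v0:inf,v1:11,v2:inf,v3:inf,v4:inf,v5:inf,v6:inf,v7:0
step 2: dist = v0:24,v1:11,v2:inf,v3:inf,v4:inf,v5:inf,v6:inf,v7:0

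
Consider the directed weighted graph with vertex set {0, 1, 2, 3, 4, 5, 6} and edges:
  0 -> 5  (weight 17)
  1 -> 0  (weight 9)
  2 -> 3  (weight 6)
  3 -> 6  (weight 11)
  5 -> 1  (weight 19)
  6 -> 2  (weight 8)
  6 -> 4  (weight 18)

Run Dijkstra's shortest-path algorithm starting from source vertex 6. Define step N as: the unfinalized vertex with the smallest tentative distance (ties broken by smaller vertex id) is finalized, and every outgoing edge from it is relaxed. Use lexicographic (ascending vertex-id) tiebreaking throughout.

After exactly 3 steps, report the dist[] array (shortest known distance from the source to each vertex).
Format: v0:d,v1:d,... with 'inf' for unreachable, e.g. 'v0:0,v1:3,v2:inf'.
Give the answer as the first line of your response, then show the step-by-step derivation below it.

v0:inf,v1:inf,v2:8,v3:14,v4:18,v5:inf,v6:0

step 1: dist = v0:inf,v1:inf,v2:8,v3:inf,v4:18,v5:inf,v6:0
step 2: dist = v0:inf,v1:inf,v2:8,v3:14,v4:18,v5:inf,v6:0
step 3: dist = v0:inf,v1:inf,v2:8,v3:14,v4:18,v5:inf,v6:0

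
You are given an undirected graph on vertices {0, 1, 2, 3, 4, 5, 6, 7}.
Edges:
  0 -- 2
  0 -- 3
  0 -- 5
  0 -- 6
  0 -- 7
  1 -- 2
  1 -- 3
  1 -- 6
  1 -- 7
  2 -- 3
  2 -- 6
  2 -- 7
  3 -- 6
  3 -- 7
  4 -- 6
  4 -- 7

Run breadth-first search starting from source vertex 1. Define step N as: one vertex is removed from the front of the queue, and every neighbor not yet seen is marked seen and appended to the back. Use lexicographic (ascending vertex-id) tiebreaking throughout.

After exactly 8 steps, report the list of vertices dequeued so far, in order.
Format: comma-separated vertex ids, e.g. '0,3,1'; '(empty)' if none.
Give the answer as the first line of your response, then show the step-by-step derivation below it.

1,2,3,6,7,0,4,5

step 1: dequeue 1; queue=[2,3,6,7]; order=1
step 2: dequeue 2; queue=[3,6,7,0]; order=1,2
step 3: dequeue 3; queue=[6,7,0]; order=1,2,3
step 4: dequeue 6; queue=[7,0,4]; order=1,2,3,6
step 5: dequeue 7; queue=[0,4]; order=1,2,3,6,7
step 6: dequeue 0; queue=[4,5]; order=1,2,3,6,7,0
step 7: dequeue 4; queue=[5]; order=1,2,3,6,7,0,4
step 8: dequeue 5; queue=[(empty)]; order=1,2,3,6,7,0,4,5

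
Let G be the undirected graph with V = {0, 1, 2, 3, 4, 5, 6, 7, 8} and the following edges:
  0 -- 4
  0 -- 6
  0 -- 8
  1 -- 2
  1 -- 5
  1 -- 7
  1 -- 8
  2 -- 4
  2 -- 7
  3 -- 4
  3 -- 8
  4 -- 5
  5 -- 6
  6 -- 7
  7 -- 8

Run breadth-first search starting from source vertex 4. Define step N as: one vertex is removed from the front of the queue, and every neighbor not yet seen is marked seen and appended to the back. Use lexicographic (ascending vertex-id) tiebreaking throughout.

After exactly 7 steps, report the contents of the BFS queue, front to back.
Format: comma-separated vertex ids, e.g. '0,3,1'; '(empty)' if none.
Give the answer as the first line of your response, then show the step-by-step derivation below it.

1,7

step 1: dequeue 4; queue=[0,2,3,5]; order=4
step 2: dequeue 0; queue=[2,3,5,6,8]; order=4,0
step 3: dequeue 2; queue=[3,5,6,8,1,7]; order=4,0,2
step 4: dequeue 3; queue=[5,6,8,1,7]; order=4,0,2,3
step 5: dequeue 5; queue=[6,8,1,7]; order=4,0,2,3,5
step 6: dequeue 6; queue=[8,1,7]; order=4,0,2,3,5,6
step 7: dequeue 8; queue=[1,7]; order=4,0,2,3,5,6,8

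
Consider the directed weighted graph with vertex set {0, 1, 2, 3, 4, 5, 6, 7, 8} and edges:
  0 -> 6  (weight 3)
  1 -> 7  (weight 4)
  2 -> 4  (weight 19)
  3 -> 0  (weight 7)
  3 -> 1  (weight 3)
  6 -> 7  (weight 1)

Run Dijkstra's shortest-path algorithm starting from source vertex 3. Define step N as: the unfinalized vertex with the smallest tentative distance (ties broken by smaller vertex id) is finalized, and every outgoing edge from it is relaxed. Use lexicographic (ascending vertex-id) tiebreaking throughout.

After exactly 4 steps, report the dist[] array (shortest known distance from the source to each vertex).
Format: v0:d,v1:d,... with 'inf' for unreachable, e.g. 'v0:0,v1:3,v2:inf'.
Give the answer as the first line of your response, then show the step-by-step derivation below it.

v0:7,v1:3,v2:inf,v3:0,v4:inf,v5:inf,v6:10,v7:7,v8:inf

step 1: dist = v0:7,v1:3,v2:inf,v3:0,v4:inf,v5:inf,v6:inf,v7:inf,v8:inf
step 2: dist = v0:7,v1:3,v2:inf,v3:0,v4:inf,v5:inf,v6:inf,v7:7,v8:inf
step 3: dist = v0:7,v1:3,v2:inf,v3:0,v4:inf,v5:inf,v6:10,v7:7,v8:inf
step 4: dist = v0:7,v1:3,v2:inf,v3:0,v4:inf,v5:inf,v6:10,v7:7,v8:inf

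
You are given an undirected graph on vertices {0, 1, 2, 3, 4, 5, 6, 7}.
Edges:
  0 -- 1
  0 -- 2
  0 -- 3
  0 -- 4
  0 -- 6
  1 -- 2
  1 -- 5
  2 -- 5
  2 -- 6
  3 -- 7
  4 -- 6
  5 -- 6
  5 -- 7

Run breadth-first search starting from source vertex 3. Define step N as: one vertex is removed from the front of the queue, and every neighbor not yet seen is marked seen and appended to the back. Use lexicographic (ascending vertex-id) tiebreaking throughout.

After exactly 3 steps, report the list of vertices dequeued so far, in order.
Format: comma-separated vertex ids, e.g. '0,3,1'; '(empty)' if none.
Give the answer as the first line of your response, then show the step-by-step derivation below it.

3,0,7

step 1: dequeue 3; queue=[0,7]; order=3
step 2: dequeue 0; queue=[7,1,2,4,6]; order=3,0
step 3: dequeue 7; queue=[1,2,4,6,5]; order=3,0,7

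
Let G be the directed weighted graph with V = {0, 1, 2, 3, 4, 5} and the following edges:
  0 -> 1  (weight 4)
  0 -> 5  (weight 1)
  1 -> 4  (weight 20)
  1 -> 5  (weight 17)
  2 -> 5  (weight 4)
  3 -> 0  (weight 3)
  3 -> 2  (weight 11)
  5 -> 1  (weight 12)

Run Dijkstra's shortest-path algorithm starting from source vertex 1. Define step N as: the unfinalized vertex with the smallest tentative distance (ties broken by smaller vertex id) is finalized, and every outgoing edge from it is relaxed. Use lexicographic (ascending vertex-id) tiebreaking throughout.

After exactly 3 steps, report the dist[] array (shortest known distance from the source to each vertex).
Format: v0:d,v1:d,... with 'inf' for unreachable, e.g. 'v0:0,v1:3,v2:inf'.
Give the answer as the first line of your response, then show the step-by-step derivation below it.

v0:inf,v1:0,v2:inf,v3:inf,v4:20,v5:17

step 1: dist = v0:inf,v1:0,v2:inf,v3:inf,v4:20,v5:17
step 2: dist = v0:inf,v1:0,v2:inf,v3:inf,v4:20,v5:17
step 3: dist = v0:inf,v1:0,v2:inf,v3:inf,v4:20,v5:17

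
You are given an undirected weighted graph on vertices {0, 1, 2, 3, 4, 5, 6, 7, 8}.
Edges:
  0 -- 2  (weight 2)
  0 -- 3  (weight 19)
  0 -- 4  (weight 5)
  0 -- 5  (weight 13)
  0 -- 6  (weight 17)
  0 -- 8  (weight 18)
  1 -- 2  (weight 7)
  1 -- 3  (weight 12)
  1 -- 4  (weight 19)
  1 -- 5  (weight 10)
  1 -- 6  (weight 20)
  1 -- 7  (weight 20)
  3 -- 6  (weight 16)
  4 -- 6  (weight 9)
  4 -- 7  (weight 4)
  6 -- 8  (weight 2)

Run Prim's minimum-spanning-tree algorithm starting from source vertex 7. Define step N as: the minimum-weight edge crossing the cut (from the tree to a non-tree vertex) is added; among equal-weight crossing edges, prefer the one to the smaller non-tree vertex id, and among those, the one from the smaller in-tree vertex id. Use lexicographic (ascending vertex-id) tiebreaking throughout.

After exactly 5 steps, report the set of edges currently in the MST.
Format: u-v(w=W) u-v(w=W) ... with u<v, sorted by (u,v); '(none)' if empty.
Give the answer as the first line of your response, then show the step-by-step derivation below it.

0-2(w=2) 0-4(w=5) 1-2(w=7) 4-6(w=9) 4-7(w=4)

step 1: add edge 4-7 (w=4); MST = {4-7(w=4)}
step 2: add edge 0-4 (w=5); MST = {0-4(w=5) 4-7(w=4)}
step 3: add edge 0-2 (w=2); MST = {0-2(w=2) 0-4(w=5) 4-7(w=4)}
step 4: add edge 1-2 (w=7); MST = {0-2(w=2) 0-4(w=5) 1-2(w=7) 4-7(w=4)}
step 5: add edge 4-6 (w=9); MST = {0-2(w=2) 0-4(w=5) 1-2(w=7) 4-6(w=9) 4-7(w=4)}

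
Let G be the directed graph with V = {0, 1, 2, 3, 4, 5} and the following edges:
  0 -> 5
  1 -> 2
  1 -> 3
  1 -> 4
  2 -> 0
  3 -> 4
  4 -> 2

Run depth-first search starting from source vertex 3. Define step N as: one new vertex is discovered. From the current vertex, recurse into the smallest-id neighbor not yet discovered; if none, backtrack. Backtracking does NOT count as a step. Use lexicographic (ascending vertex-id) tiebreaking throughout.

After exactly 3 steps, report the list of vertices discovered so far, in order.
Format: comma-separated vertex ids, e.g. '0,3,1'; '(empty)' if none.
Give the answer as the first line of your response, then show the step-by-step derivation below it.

3,4,2

step 1: discover 3; path=3; order=3
step 2: discover 4; path=3>4; order=3,4
step 3: discover 2; path=3>4>2; order=3,4,2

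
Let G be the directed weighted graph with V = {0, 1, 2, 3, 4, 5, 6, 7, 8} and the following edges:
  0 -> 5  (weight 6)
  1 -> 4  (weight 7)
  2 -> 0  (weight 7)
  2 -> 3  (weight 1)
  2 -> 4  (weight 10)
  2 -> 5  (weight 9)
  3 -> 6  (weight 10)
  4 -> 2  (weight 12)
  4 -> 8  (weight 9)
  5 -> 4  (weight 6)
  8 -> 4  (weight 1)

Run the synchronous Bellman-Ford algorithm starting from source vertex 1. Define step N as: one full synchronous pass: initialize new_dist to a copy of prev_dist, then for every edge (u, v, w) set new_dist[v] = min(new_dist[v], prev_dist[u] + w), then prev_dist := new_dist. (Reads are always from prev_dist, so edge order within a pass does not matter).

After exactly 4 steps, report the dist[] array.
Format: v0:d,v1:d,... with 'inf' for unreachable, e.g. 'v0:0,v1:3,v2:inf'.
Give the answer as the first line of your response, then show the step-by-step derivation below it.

v0:26,v1:0,v2:19,v3:20,v4:7,v5:28,v6:30,v7:inf,v8:16

step 1: dist = v0:inf,v1:0,v2:inf,v3:inf,v4:7,v5:inf,v6:inf,v7:inf,v8:inf
step 2: dist = v0:inf,v1:0,v2:19,v3:inf,v4:7,v5:inf,v6:inf,v7:inf,v8:16
step 3: dist = v0:26,v1:0,v2:19,v3:20,v4:7,v5:28,v6:inf,v7:inf,v8:16
step 4: dist = v0:26,v1:0,v2:19,v3:20,v4:7,v5:28,v6:30,v7:inf,v8:16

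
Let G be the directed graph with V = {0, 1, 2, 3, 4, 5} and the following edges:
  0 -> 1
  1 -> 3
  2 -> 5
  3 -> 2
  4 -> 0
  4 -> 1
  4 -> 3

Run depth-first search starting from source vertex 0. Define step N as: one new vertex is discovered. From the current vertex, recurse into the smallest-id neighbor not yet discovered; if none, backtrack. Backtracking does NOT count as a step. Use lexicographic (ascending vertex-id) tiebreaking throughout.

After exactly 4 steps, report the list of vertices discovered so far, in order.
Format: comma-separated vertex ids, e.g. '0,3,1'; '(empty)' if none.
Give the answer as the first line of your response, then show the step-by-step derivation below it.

0,1,3,2

step 1: discover 0; path=0; order=0
step 2: discover 1; path=0>1; order=0,1
step 3: discover 3; path=0>1>3; order=0,1,3
step 4: discover 2; path=0>1>3>2; order=0,1,3,2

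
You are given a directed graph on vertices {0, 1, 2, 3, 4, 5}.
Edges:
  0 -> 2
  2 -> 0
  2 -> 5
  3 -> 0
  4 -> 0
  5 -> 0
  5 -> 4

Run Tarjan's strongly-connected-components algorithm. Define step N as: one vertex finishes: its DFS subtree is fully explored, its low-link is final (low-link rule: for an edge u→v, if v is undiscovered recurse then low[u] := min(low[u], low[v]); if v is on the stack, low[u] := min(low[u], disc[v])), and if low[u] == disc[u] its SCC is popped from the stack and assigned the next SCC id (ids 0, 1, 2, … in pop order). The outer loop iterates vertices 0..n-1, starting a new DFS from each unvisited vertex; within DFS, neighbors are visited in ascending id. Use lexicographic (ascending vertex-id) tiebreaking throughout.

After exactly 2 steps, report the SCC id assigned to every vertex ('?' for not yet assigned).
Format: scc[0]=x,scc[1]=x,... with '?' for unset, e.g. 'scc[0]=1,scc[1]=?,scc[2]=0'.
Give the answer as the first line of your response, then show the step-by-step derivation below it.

scc[0]=?,scc[1]=?,scc[2]=?,scc[3]=?,scc[4]=?,scc[5]=?

step 1: low=(low[0]=0,low[1]=?,low[2]=0,low[3]=?,low[4]=0,low[5]=0); scc=(scc[0]=?,scc[1]=?,scc[2]=?,scc[3]=?,scc[4]=?,scc[5]=?)
step 2: low=(low[0]=0,low[1]=?,low[2]=0,low[3]=?,low[4]=0,low[5]=0); scc=(scc[0]=?,scc[1]=?,scc[2]=?,scc[3]=?,scc[4]=?,scc[5]=?)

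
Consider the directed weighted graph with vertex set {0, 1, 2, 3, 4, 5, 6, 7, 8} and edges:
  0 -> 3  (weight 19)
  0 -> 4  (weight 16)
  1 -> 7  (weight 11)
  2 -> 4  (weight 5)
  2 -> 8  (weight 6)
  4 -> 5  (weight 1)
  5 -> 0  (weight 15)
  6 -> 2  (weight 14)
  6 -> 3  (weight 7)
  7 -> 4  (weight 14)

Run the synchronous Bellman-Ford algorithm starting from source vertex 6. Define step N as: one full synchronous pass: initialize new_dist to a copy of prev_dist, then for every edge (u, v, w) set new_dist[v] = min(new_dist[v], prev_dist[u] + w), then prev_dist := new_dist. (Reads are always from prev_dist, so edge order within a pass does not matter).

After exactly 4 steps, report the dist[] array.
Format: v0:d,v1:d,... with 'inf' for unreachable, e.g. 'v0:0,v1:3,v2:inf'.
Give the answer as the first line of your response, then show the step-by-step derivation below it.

v0:35,v1:inf,v2:14,v3:7,v4:19,v5:20,v6:0,v7:inf,v8:20

step 1: dist = v0:inf,v1:inf,v2:14,v3:7,v4:inf,v5:inf,v6:0,v7:inf,v8:inf
step 2: dist = v0:inf,v1:inf,v2:14,v3:7,v4:19,v5:inf,v6:0,v7:inf,v8:20
step 3: dist = v0:inf,v1:inf,v2:14,v3:7,v4:19,v5:20,v6:0,v7:inf,v8:20
step 4: dist = v0:35,v1:inf,v2:14,v3:7,v4:19,v5:20,v6:0,v7:inf,v8:20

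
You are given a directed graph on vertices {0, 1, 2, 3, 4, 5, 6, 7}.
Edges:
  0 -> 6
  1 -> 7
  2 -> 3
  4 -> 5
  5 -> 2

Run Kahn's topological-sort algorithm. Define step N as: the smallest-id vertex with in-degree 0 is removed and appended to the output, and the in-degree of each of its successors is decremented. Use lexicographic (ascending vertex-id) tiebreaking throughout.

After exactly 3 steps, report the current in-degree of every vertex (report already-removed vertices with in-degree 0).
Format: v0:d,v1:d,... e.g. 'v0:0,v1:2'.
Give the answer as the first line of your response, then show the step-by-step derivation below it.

v0:0,v1:0,v2:1,v3:1,v4:0,v5:0,v6:0,v7:0

step 1: output 0; order=[0]; indeg=(0,0,1,1,0,1,0,1)
step 2: output 1; order=[0,1]; indeg=(0,0,1,1,0,1,0,0)
step 3: output 4; order=[0,1,4]; indeg=(0,0,1,1,0,0,0,0)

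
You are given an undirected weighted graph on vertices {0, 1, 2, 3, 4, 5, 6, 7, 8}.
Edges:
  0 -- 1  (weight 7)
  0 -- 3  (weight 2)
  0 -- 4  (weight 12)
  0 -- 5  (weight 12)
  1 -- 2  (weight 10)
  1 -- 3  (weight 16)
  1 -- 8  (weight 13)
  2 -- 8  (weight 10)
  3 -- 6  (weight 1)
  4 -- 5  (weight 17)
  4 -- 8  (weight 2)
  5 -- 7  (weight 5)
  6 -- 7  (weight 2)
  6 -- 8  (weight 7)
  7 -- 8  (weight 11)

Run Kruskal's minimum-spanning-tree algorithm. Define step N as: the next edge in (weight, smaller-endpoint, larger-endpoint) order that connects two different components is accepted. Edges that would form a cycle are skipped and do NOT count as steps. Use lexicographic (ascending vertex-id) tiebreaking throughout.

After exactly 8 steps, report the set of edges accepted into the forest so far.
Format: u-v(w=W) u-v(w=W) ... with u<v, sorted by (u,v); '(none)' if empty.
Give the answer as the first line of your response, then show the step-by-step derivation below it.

0-1(w=7) 0-3(w=2) 1-2(w=10) 3-6(w=1) 4-8(w=2) 5-7(w=5) 6-7(w=2) 6-8(w=7)

step 1: add edge 3-6 (w=1); MST = {3-6(w=1)}
step 2: add edge 0-3 (w=2); MST = {0-3(w=2) 3-6(w=1)}
step 3: add edge 4-8 (w=2); MST = {0-3(w=2) 3-6(w=1) 4-8(w=2)}
step 4: add edge 6-7 (w=2); MST = {0-3(w=2) 3-6(w=1) 4-8(w=2) 6-7(w=2)}
step 5: add edge 5-7 (w=5); MST = {0-3(w=2) 3-6(w=1) 4-8(w=2) 5-7(w=5) 6-7(w=2)}
step 6: add edge 0-1 (w=7); MST = {0-1(w=7) 0-3(w=2) 3-6(w=1) 4-8(w=2) 5-7(w=5) 6-7(w=2)}
step 7: add edge 6-8 (w=7); MST = {0-1(w=7) 0-3(w=2) 3-6(w=1) 4-8(w=2) 5-7(w=5) 6-7(w=2) 6-8(w=7)}
step 8: add edge 1-2 (w=10); MST = {0-1(w=7) 0-3(w=2) 1-2(w=10) 3-6(w=1) 4-8(w=2) 5-7(w=5) 6-7(w=2) 6-8(w=7)}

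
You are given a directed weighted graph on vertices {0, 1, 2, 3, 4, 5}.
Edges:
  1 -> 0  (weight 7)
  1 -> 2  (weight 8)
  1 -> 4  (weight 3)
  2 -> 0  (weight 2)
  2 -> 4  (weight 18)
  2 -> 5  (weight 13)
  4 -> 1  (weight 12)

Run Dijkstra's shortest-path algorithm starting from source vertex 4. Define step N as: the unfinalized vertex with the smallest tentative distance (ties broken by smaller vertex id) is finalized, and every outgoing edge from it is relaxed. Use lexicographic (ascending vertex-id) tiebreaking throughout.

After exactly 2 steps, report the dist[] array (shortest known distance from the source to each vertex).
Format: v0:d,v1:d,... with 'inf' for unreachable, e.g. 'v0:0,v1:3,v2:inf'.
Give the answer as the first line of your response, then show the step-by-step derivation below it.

v0:19,v1:12,v2:20,v3:inf,v4:0,v5:inf

step 1: dist = v0:inf,v1:12,v2:inf,v3:inf,v4:0,v5:inf
step 2: dist = v0:19,v1:12,v2:20,v3:inf,v4:0,v5:inf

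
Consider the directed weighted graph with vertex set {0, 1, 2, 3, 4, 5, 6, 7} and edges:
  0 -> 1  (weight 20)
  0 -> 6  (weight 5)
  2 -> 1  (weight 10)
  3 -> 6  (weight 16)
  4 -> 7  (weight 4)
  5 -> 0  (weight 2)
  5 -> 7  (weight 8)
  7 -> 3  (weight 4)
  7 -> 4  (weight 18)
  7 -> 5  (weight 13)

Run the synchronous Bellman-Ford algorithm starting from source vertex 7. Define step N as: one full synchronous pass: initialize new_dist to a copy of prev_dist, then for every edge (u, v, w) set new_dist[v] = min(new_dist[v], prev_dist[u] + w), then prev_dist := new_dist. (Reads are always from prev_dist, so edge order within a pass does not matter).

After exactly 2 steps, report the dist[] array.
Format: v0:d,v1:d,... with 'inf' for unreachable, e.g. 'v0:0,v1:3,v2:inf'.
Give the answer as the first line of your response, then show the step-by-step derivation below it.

v0:15,v1:inf,v2:inf,v3:4,v4:18,v5:13,v6:20,v7:0

step 1: dist = v0:inf,v1:inf,v2:inf,v3:4,v4:18,v5:13,v6:inf,v7:0
step 2: dist = v0:15,v1:inf,v2:inf,v3:4,v4:18,v5:13,v6:20,v7:0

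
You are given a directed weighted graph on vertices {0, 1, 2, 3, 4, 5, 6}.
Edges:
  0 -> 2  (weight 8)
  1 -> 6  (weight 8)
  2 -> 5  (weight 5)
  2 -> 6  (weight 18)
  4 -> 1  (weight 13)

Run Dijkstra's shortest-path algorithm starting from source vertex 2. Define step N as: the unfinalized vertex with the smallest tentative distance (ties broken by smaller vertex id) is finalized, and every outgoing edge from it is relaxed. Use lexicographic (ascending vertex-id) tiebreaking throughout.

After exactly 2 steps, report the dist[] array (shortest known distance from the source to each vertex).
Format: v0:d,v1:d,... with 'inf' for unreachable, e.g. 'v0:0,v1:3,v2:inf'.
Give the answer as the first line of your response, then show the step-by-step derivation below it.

v0:inf,v1:inf,v2:0,v3:inf,v4:inf,v5:5,v6:18

step 1: dist = v0:inf,v1:inf,v2:0,v3:inf,v4:inf,v5:5,v6:18
step 2: dist = v0:inf,v1:inf,v2:0,v3:inf,v4:inf,v5:5,v6:18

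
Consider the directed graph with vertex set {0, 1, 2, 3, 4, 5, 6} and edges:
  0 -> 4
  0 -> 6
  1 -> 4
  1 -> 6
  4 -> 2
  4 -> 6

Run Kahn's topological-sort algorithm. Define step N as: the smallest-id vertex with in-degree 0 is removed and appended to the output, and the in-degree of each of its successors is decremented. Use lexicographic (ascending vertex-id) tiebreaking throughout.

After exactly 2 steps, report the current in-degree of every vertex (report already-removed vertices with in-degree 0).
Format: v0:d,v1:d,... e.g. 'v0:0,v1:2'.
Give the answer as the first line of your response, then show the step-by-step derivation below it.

v0:0,v1:0,v2:1,v3:0,v4:0,v5:0,v6:1

step 1: output 0; order=[0]; indeg=(0,0,1,0,1,0,2)
step 2: output 1; order=[0,1]; indeg=(0,0,1,0,0,0,1)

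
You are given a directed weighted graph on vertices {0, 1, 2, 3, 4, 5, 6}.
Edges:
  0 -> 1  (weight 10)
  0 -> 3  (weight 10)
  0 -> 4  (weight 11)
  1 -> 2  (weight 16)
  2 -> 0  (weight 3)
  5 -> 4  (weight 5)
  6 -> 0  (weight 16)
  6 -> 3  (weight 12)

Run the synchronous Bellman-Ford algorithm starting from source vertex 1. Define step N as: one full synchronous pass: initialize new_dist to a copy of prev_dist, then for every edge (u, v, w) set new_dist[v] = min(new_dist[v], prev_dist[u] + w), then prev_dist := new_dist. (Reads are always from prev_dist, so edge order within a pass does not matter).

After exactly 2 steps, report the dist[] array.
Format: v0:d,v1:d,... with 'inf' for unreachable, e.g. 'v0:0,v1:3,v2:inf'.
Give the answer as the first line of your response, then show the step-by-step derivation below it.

v0:19,v1:0,v2:16,v3:inf,v4:inf,v5:inf,v6:inf

step 1: dist = v0:inf,v1:0,v2:16,v3:inf,v4:inf,v5:inf,v6:inf
step 2: dist = v0:19,v1:0,v2:16,v3:inf,v4:inf,v5:inf,v6:inf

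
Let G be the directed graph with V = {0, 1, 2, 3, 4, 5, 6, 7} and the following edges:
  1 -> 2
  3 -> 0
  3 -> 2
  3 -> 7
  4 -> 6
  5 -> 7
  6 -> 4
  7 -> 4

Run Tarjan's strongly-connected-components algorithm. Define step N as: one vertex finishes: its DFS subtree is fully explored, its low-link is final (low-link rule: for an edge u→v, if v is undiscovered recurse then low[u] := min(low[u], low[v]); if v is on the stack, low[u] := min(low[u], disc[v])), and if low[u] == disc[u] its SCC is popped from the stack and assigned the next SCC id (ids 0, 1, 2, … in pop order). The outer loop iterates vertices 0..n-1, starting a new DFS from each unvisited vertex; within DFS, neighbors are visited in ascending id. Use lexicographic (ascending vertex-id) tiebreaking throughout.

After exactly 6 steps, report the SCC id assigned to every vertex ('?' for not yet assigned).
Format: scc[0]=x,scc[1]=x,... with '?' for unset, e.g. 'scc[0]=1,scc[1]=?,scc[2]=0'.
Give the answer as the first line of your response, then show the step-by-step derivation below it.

scc[0]=0,scc[1]=2,scc[2]=1,scc[3]=?,scc[4]=3,scc[5]=?,scc[6]=3,scc[7]=4

step 1: low=(low[0]=0,low[1]=?,low[2]=?,low[3]=?,low[4]=?,low[5]=?,low[6]=?,low[7]=?); scc=(scc[0]=0,scc[1]=?,scc[2]=?,scc[3]=?,scc[4]=?,scc[5]=?,scc[6]=?,scc[7]=?)
step 2: low=(low[0]=0,low[1]=1,low[2]=2,low[3]=?,low[4]=?,low[5]=?,low[6]=?,low[7]=?); scc=(scc[0]=0,scc[1]=?,scc[2]=1,scc[3]=?,scc[4]=?,scc[5]=?,scc[6]=?,scc[7]=?)
step 3: low=(low[0]=0,low[1]=1,low[2]=2,low[3]=?,low[4]=?,low[5]=?,low[6]=?,low[7]=?); scc=(scc[0]=0,scc[1]=2,scc[2]=1,scc[3]=?,scc[4]=?,scc[5]=?,scc[6]=?,scc[7]=?)
step 4: low=(low[0]=0,low[1]=1,low[2]=2,low[3]=3,low[4]=5,low[5]=?,low[6]=5,low[7]=4); scc=(scc[0]=0,scc[1]=2,scc[2]=1,scc[3]=?,scc[4]=?,scc[5]=?,scc[6]=?,scc[7]=?)
step 5: low=(low[0]=0,low[1]=1,low[2]=2,low[3]=3,low[4]=5,low[5]=?,low[6]=5,low[7]=4); scc=(scc[0]=0,scc[1]=2,scc[2]=1,scc[3]=?,scc[4]=3,scc[5]=?,scc[6]=3,scc[7]=?)
step 6: low=(low[0]=0,low[1]=1,low[2]=2,low[3]=3,low[4]=5,low[5]=?,low[6]=5,low[7]=4); scc=(scc[0]=0,scc[1]=2,scc[2]=1,scc[3]=?,scc[4]=3,scc[5]=?,scc[6]=3,scc[7]=4)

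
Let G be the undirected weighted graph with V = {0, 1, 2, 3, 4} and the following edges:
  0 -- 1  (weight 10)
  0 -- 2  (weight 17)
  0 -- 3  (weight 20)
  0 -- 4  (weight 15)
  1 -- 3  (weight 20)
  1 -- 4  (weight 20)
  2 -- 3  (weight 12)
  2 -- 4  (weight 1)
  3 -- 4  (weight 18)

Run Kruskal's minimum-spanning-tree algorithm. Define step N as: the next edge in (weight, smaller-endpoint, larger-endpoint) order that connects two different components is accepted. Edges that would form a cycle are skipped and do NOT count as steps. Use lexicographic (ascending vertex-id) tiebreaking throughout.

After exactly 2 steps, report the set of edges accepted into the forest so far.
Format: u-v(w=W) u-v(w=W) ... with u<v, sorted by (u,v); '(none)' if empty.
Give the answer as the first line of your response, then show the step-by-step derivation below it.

0-1(w=10) 2-4(w=1)

step 1: add edge 2-4 (w=1); MST = {2-4(w=1)}
step 2: add edge 0-1 (w=10); MST = {0-1(w=10) 2-4(w=1)}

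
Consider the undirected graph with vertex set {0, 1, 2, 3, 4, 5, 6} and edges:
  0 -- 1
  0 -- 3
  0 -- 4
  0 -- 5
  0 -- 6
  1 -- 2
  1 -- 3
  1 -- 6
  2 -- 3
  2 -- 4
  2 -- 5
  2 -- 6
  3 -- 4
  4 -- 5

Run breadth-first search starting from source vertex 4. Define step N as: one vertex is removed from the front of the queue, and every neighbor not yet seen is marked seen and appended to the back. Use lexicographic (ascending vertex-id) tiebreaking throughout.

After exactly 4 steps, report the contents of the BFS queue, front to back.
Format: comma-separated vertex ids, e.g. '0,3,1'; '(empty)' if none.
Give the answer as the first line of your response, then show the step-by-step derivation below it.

5,1,6

step 1: dequeue 4; queue=[0,2,3,5]; order=4
step 2: dequeue 0; queue=[2,3,5,1,6]; order=4,0
step 3: dequeue 2; queue=[3,5,1,6]; order=4,0,2
step 4: dequeue 3; queue=[5,1,6]; order=4,0,2,3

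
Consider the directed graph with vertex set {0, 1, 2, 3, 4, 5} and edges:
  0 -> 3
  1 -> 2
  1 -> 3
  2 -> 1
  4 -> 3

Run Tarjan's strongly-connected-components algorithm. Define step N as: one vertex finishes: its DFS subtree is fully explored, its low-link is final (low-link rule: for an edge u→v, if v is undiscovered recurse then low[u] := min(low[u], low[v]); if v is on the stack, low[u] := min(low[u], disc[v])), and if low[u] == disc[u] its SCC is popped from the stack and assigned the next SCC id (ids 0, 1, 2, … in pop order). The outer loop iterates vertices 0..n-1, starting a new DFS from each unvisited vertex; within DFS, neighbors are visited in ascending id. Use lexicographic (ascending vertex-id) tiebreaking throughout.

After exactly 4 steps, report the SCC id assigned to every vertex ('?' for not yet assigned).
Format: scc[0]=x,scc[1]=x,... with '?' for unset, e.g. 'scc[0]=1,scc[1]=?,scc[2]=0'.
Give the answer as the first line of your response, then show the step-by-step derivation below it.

scc[0]=1,scc[1]=2,scc[2]=2,scc[3]=0,scc[4]=?,scc[5]=?

step 1: low=(low[0]=0,low[1]=?,low[2]=?,low[3]=1,low[4]=?,low[5]=?); scc=(scc[0]=?,scc[1]=?,scc[2]=?,scc[3]=0,scc[4]=?,scc[5]=?)
step 2: low=(low[0]=0,low[1]=?,low[2]=?,low[3]=1,low[4]=?,low[5]=?); scc=(scc[0]=1,scc[1]=?,scc[2]=?,scc[3]=0,scc[4]=?,scc[5]=?)
step 3: low=(low[0]=0,low[1]=2,low[2]=2,low[3]=1,low[4]=?,low[5]=?); scc=(scc[0]=1,scc[1]=?,scc[2]=?,scc[3]=0,scc[4]=?,scc[5]=?)
step 4: low=(low[0]=0,low[1]=2,low[2]=2,low[3]=1,low[4]=?,low[5]=?); scc=(scc[0]=1,scc[1]=2,scc[2]=2,scc[3]=0,scc[4]=?,scc[5]=?)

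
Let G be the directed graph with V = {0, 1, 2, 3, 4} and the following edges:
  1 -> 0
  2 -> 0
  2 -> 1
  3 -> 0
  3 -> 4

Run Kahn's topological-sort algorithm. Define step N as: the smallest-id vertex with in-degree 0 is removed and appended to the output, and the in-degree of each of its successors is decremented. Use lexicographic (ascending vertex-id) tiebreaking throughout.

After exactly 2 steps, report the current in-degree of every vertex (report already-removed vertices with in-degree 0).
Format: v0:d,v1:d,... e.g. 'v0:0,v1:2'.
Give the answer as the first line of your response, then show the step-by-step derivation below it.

v0:1,v1:0,v2:0,v3:0,v4:1

step 1: output 2; order=[2]; indeg=(2,0,0,0,1)
step 2: output 1; order=[2,1]; indeg=(1,0,0,0,1)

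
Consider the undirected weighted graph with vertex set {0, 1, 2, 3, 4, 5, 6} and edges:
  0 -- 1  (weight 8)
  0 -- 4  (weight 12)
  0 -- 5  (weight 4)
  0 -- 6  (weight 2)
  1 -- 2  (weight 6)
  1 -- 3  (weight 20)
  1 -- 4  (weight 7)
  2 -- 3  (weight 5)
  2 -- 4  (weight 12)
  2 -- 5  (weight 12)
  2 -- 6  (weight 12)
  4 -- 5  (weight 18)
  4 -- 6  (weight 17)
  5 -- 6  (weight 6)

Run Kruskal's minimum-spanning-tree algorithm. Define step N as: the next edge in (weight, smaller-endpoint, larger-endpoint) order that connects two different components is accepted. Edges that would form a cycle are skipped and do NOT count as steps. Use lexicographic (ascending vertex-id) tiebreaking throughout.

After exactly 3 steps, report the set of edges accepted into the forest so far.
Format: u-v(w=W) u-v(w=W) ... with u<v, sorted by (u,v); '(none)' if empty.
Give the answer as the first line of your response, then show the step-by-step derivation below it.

0-5(w=4) 0-6(w=2) 2-3(w=5)

step 1: add edge 0-6 (w=2); MST = {0-6(w=2)}
step 2: add edge 0-5 (w=4); MST = {0-5(w=4) 0-6(w=2)}
step 3: add edge 2-3 (w=5); MST = {0-5(w=4) 0-6(w=2) 2-3(w=5)}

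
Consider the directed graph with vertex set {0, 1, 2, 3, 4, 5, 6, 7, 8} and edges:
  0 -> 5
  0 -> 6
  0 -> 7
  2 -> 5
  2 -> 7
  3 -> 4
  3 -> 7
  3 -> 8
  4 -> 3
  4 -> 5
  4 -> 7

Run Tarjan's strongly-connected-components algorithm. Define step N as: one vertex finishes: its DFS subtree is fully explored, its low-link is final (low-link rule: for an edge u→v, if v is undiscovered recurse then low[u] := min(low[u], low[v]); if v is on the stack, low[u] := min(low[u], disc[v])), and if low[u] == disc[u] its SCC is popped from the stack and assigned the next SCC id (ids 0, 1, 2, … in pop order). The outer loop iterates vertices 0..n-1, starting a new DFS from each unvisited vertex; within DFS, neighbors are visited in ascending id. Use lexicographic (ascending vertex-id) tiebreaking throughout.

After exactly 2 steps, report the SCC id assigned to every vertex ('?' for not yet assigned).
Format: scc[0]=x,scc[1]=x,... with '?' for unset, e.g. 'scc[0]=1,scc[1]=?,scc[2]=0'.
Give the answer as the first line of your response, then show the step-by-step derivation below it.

scc[0]=?,scc[1]=?,scc[2]=?,scc[3]=?,scc[4]=?,scc[5]=0,scc[6]=1,scc[7]=?,scc[8]=?

step 1: low=(low[0]=0,low[1]=?,low[2]=?,low[3]=?,low[4]=?,low[5]=1,low[6]=?,low[7]=?,low[8]=?); scc=(scc[0]=?,scc[1]=?,scc[2]=?,scc[3]=?,scc[4]=?,scc[5]=0,scc[6]=?,scc[7]=?,scc[8]=?)
step 2: low=(low[0]=0,low[1]=?,low[2]=?,low[3]=?,low[4]=?,low[5]=1,low[6]=2,low[7]=?,low[8]=?); scc=(scc[0]=?,scc[1]=?,scc[2]=?,scc[3]=?,scc[4]=?,scc[5]=0,scc[6]=1,scc[7]=?,scc[8]=?)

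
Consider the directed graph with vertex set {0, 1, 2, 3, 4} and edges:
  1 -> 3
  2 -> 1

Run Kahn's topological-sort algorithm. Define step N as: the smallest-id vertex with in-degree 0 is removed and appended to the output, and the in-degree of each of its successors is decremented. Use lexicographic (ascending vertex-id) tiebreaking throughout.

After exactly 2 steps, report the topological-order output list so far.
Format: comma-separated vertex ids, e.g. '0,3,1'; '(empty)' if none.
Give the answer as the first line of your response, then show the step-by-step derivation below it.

0,2

step 1: output 0; order=[0]; indeg=(0,1,0,1,0)
step 2: output 2; order=[0,2]; indeg=(0,0,0,1,0)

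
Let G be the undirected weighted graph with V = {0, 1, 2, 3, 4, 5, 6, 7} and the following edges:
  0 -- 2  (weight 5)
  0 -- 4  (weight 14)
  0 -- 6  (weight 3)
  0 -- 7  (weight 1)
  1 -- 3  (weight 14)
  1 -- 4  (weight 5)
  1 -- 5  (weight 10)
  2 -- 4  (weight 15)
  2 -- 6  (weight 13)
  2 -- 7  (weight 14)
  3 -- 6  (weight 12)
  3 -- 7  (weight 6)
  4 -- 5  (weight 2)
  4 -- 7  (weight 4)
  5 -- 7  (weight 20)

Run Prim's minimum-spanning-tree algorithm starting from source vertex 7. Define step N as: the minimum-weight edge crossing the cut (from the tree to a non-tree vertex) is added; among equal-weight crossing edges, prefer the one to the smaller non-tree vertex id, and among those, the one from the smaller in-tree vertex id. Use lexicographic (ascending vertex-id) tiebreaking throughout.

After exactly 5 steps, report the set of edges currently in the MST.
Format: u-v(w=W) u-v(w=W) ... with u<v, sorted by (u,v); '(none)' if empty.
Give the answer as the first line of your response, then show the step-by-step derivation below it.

0-6(w=3) 0-7(w=1) 1-4(w=5) 4-5(w=2) 4-7(w=4)

step 1: add edge 0-7 (w=1); MST = {0-7(w=1)}
step 2: add edge 0-6 (w=3); MST = {0-6(w=3) 0-7(w=1)}
step 3: add edge 4-7 (w=4); MST = {0-6(w=3) 0-7(w=1) 4-7(w=4)}
step 4: add edge 4-5 (w=2); MST = {0-6(w=3) 0-7(w=1) 4-5(w=2) 4-7(w=4)}
step 5: add edge 1-4 (w=5); MST = {0-6(w=3) 0-7(w=1) 1-4(w=5) 4-5(w=2) 4-7(w=4)}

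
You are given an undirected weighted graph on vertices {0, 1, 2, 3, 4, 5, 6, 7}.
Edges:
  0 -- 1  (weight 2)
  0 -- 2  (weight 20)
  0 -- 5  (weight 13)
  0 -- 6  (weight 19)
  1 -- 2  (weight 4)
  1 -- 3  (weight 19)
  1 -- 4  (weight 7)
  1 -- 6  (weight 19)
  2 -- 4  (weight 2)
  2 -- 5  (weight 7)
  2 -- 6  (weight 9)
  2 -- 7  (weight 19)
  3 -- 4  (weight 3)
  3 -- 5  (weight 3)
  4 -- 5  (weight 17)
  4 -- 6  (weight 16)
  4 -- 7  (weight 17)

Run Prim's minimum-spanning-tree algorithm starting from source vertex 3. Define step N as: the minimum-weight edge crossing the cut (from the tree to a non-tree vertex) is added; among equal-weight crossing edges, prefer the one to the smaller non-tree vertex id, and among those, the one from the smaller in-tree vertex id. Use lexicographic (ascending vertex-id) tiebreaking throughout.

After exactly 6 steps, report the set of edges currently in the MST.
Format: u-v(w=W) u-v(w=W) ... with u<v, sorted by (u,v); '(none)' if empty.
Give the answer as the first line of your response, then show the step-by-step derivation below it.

0-1(w=2) 1-2(w=4) 2-4(w=2) 2-6(w=9) 3-4(w=3) 3-5(w=3)

step 1: add edge 3-4 (w=3); MST = {3-4(w=3)}
step 2: add edge 2-4 (w=2); MST = {2-4(w=2) 3-4(w=3)}
step 3: add edge 3-5 (w=3); MST = {2-4(w=2) 3-4(w=3) 3-5(w=3)}
step 4: add edge 1-2 (w=4); MST = {1-2(w=4) 2-4(w=2) 3-4(w=3) 3-5(w=3)}
step 5: add edge 0-1 (w=2); MST = {0-1(w=2) 1-2(w=4) 2-4(w=2) 3-4(w=3) 3-5(w=3)}
step 6: add edge 2-6 (w=9); MST = {0-1(w=2) 1-2(w=4) 2-4(w=2) 2-6(w=9) 3-4(w=3) 3-5(w=3)}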